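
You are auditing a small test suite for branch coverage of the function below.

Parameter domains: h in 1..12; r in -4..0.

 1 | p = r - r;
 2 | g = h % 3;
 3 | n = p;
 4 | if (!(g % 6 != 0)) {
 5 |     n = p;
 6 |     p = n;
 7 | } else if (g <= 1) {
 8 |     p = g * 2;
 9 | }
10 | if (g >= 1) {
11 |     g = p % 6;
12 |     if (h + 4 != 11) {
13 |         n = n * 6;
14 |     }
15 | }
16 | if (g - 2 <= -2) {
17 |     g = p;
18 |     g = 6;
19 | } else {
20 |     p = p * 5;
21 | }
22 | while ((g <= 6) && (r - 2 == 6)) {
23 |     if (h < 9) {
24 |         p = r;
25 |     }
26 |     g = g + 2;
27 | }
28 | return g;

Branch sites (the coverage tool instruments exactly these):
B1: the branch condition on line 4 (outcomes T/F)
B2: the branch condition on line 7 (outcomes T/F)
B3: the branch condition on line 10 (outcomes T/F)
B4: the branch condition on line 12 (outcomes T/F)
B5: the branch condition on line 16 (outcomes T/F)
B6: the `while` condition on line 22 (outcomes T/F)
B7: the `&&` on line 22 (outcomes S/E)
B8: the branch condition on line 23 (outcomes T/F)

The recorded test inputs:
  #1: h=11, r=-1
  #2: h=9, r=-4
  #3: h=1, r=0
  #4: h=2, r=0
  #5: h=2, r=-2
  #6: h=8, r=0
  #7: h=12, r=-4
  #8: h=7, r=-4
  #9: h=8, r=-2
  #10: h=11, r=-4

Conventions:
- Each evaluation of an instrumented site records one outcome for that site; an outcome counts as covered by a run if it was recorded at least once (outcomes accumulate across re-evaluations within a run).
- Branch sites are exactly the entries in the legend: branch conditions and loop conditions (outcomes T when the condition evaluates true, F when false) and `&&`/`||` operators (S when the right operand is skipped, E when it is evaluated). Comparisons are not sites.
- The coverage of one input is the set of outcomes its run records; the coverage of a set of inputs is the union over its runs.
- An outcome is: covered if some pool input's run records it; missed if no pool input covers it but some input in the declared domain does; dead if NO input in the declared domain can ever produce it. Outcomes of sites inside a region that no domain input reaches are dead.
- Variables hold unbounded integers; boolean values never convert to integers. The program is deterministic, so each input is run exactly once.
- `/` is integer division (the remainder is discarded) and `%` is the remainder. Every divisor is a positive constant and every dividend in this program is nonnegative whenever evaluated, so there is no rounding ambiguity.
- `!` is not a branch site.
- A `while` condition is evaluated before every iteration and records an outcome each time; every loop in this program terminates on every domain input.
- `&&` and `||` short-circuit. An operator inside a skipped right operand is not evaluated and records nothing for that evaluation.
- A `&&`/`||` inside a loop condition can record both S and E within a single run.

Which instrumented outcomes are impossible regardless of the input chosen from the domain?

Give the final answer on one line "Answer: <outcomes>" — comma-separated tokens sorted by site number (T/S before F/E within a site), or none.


checking every outcome against all 60 domain inputs:
  B6=T: unreachable across the whole domain -> dead
  B7=S: unreachable across the whole domain -> dead
  B8=T: unreachable across the whole domain -> dead
  B8=F: unreachable across the whole domain -> dead
  reachable outcomes have witnesses, e.g. B1=T (e.g. h=3, r=-4), B1=F (e.g. h=1, r=-4), B2=T (e.g. h=1, r=-4), B2=F (e.g. h=2, r=-4)
Answer: B6=T, B7=S, B8=T, B8=F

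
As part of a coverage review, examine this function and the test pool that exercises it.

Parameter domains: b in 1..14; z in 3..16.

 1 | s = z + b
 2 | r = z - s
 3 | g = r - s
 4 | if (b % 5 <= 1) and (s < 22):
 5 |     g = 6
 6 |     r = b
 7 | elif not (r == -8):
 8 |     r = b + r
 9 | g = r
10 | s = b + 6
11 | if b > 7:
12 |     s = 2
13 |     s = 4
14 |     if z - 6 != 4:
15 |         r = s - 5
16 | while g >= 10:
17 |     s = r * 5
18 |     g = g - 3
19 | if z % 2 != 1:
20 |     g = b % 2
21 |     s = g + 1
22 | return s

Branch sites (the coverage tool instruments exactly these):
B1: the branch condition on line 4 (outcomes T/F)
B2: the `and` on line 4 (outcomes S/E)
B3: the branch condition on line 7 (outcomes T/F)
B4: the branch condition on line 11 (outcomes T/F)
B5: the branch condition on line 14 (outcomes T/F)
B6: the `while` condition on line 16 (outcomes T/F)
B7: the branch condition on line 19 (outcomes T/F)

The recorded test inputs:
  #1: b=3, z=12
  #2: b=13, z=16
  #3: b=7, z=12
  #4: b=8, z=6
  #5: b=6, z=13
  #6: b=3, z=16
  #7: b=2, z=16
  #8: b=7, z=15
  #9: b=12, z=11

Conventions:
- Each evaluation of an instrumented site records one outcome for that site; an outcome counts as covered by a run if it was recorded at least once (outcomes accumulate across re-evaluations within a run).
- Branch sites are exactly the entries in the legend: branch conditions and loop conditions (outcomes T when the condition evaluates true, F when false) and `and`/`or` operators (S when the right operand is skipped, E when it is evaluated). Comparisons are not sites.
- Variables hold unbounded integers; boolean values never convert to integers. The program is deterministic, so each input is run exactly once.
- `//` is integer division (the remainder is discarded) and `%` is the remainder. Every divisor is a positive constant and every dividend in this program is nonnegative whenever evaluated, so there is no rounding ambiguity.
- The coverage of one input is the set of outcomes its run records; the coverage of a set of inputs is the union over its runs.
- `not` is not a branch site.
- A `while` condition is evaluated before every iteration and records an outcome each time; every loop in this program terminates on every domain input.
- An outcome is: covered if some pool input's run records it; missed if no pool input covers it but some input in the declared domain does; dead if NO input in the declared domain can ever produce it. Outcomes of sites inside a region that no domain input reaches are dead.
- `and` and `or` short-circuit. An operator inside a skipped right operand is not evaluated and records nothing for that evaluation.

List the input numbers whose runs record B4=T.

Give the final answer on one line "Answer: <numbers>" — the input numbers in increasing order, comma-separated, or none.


input #1 (b=3, z=12): misses B4=T
input #2 (b=13, z=16): covers B4=T
input #3 (b=7, z=12): misses B4=T
input #4 (b=8, z=6): covers B4=T
input #5 (b=6, z=13): misses B4=T
input #6 (b=3, z=16): misses B4=T
input #7 (b=2, z=16): misses B4=T
input #8 (b=7, z=15): misses B4=T
input #9 (b=12, z=11): covers B4=T
Answer: 2, 4, 9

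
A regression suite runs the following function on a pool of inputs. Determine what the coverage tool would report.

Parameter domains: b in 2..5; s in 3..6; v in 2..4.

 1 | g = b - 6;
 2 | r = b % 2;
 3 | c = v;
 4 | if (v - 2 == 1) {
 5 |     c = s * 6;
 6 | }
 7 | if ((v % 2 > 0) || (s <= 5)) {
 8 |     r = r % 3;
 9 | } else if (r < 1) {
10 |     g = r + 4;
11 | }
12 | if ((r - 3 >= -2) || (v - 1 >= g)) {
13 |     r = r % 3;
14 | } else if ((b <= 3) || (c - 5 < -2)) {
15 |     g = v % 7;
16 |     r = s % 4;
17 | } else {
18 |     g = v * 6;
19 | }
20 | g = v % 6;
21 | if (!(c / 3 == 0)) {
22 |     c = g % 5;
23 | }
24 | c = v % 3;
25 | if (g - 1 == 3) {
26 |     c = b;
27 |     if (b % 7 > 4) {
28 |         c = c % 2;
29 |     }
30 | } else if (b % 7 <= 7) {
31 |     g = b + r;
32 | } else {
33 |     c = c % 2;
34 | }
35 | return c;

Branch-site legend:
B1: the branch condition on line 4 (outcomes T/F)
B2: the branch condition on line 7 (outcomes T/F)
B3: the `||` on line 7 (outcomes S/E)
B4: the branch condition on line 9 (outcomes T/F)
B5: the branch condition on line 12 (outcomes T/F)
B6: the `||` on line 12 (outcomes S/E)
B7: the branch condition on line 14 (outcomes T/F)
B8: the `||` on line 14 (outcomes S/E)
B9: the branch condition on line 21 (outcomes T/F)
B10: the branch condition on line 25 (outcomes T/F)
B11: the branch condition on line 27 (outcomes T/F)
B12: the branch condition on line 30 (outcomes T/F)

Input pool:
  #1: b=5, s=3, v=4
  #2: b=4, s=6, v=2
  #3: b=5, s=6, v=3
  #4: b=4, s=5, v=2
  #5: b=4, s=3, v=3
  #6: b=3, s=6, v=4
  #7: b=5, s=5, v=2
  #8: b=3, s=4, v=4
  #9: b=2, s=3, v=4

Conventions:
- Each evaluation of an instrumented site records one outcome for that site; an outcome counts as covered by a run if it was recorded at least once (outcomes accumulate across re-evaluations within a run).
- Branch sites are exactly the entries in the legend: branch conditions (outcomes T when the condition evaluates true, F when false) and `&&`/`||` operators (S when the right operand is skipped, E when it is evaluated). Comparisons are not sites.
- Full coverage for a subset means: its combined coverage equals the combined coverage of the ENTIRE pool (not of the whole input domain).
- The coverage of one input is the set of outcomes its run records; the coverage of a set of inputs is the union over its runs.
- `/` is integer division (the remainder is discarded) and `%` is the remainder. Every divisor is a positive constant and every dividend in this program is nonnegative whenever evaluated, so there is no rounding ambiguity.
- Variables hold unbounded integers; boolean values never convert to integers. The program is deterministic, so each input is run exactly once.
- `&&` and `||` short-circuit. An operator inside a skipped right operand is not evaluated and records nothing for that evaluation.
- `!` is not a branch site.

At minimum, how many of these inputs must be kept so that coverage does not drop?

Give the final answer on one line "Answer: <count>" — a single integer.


input #1 (b=5, s=3, v=4): events B1->F, B3->E, B2->T, B6->S, B5->T, B9->T, B10->T, B11->T; covers B1=F, B2=T, B3=E, B5=T, B6=S, B9=T, B10=T, B11=T
input #2 (b=4, s=6, v=2): events B1->F, B3->E, B2->F, B4->T, B6->E, B5->F, B8->E, B7->T, B9->F, B10->F, B12->T; covers B1=F, B2=F, B3=E, B4=T, B5=F, B6=E, B7=T, B8=E, B9=F, B10=F, B12=T
input #3 (b=5, s=6, v=3): events B1->T, B3->S, B2->T, B6->S, B5->T, B9->T, B10->F, B12->T; covers B1=T, B2=T, B3=S, B5=T, B6=S, B9=T, B10=F, B12=T
input #4 (b=4, s=5, v=2): events B1->F, B3->E, B2->T, B6->E, B5->T, B9->F, B10->F, B12->T; covers B1=F, B2=T, B3=E, B5=T, B6=E, B9=F, B10=F, B12=T
input #5 (b=4, s=3, v=3): events B1->T, B3->S, B2->T, B6->E, B5->T, B9->T, B10->F, B12->T; covers B1=T, B2=T, B3=S, B5=T, B6=E, B9=T, B10=F, B12=T
input #6 (b=3, s=6, v=4): events B1->F, B3->E, B2->F, B4->F, B6->S, B5->T, B9->T, B10->T, B11->F; covers B1=F, B2=F, B3=E, B4=F, B5=T, B6=S, B9=T, B10=T, B11=F
input #7 (b=5, s=5, v=2): events B1->F, B3->E, B2->T, B6->S, B5->T, B9->F, B10->F, B12->T; covers B1=F, B2=T, B3=E, B5=T, B6=S, B9=F, B10=F, B12=T
input #8 (b=3, s=4, v=4): events B1->F, B3->E, B2->T, B6->S, B5->T, B9->T, B10->T, B11->F; covers B1=F, B2=T, B3=E, B5=T, B6=S, B9=T, B10=T, B11=F
input #9 (b=2, s=3, v=4): events B1->F, B3->E, B2->T, B6->E, B5->T, B9->T, B10->T, B11->F; covers B1=F, B2=T, B3=E, B5=T, B6=E, B9=T, B10=T, B11=F
pool-wide coverage (21 outcomes): B1=T, B1=F, B2=T, B2=F, B3=S, B3=E, B4=T, B4=F, B5=T, B5=F, B6=S, B6=E, B7=T, B8=E, B9=T, B9=F, B10=T, B10=F, B11=T, B11=F, B12=T
checked all size-1 subsets: none covers 21 outcomes (max 11/21)
checked all size-2 subsets: none covers 21 outcomes (max 17/21)
checked all size-3 subsets: none covers 21 outcomes (max 20/21)
at size 4, {1, 2, 3, 6} reaches all 21 outcomes; every lexicographically earlier size-4 subset fails
Answer: 4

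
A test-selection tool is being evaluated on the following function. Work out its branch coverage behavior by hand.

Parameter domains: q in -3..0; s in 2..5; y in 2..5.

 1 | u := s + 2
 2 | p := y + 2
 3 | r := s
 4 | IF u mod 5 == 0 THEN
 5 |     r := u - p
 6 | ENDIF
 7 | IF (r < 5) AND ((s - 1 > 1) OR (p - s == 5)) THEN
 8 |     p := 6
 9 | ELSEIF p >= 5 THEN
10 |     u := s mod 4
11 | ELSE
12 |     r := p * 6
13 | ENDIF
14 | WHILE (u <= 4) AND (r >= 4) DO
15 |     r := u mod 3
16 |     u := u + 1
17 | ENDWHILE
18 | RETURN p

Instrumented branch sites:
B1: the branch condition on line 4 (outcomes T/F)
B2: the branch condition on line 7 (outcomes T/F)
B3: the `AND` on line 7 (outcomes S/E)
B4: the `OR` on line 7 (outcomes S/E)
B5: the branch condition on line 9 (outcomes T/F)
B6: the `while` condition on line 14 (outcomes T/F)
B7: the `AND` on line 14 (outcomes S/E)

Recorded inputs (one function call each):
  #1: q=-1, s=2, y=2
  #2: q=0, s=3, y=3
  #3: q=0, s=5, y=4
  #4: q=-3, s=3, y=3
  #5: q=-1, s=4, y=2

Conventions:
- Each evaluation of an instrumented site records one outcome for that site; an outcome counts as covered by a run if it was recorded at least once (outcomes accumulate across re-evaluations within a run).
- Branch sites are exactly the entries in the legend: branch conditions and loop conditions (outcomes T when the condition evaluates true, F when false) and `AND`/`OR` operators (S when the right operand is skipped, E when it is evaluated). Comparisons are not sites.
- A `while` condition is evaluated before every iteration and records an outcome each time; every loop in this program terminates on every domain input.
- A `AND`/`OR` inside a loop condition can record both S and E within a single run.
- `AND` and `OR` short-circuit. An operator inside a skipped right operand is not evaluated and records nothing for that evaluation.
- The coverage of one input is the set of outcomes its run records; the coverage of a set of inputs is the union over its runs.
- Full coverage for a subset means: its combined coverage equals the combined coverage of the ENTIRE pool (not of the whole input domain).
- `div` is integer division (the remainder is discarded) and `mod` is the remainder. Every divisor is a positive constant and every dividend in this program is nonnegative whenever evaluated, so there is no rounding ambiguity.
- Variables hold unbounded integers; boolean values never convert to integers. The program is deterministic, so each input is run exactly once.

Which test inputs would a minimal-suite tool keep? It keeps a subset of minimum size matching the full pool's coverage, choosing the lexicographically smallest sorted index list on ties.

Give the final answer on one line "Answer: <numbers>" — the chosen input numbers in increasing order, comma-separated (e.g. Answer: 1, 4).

run #1 (q=-1, s=2, y=2) records B1=F, B2=F, B3=E, B4=E, B5=F, B6=T, B6=F, B7=S, B7=E
run #2 (q=0, s=3, y=3) records B1=T, B2=T, B3=E, B4=S, B6=F, B7=S
run #3 (q=0, s=5, y=4) records B1=F, B2=F, B3=S, B5=T, B6=T, B6=F, B7=E
run #4 (q=-3, s=3, y=3) records B1=T, B2=T, B3=E, B4=S, B6=F, B7=S
run #5 (q=-1, s=4, y=2) records B1=F, B2=T, B3=E, B4=S, B6=F, B7=S
the full pool covers 14 outcomes: B1=T, B1=F, B2=T, B2=F, B3=S, B3=E, B4=S, B4=E, B5=T, B5=F, B6=T, B6=F, B7=S, B7=E
no size-1 subset reaches all 14 outcomes (best union: 9/14)
no size-2 subset reaches all 14 outcomes (best union: 12/14)
size 3: inputs {1, 2, 3} cover all 14 outcomes, and no lexicographically smaller subset of this size does

Answer: 1, 2, 3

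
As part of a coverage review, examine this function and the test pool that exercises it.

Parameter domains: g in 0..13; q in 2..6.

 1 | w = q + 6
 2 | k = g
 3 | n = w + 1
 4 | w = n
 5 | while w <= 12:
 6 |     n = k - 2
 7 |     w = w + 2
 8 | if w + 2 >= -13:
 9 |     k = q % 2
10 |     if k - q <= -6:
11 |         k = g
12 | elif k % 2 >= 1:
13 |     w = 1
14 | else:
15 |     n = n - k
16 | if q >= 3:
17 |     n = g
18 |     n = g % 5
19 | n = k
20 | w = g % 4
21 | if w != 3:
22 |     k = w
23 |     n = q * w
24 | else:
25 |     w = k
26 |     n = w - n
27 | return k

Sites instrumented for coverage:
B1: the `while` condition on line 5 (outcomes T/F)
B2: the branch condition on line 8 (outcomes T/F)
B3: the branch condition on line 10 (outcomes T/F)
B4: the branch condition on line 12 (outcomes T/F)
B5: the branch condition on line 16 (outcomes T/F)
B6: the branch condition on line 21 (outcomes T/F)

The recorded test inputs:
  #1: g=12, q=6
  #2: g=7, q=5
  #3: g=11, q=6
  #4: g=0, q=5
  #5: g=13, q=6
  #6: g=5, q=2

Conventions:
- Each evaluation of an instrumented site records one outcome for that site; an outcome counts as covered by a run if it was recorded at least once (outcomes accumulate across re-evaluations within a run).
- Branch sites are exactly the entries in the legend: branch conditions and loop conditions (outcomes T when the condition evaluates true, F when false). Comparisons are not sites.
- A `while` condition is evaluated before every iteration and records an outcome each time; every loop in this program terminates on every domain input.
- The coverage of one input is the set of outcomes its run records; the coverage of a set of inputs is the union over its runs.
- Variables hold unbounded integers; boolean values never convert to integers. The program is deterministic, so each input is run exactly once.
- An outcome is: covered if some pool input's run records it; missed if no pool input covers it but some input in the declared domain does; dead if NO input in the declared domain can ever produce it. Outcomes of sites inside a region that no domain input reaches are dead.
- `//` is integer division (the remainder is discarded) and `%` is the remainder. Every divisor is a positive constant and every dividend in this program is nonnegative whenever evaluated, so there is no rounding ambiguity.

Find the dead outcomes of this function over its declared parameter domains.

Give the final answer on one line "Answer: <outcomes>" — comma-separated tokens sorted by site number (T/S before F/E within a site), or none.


running all 70 domain inputs and tallying outcomes:
  B2=F: no domain input ever produces it -> dead
  B4=T: no domain input ever produces it -> dead
  B4=F: no domain input ever produces it -> dead
  reachable outcomes have witnesses, e.g. B1=T (e.g. g=0, q=2), B1=F (e.g. g=0, q=2), B2=T (e.g. g=0, q=2), B3=T (e.g. g=0, q=6)
Answer: B2=F, B4=T, B4=F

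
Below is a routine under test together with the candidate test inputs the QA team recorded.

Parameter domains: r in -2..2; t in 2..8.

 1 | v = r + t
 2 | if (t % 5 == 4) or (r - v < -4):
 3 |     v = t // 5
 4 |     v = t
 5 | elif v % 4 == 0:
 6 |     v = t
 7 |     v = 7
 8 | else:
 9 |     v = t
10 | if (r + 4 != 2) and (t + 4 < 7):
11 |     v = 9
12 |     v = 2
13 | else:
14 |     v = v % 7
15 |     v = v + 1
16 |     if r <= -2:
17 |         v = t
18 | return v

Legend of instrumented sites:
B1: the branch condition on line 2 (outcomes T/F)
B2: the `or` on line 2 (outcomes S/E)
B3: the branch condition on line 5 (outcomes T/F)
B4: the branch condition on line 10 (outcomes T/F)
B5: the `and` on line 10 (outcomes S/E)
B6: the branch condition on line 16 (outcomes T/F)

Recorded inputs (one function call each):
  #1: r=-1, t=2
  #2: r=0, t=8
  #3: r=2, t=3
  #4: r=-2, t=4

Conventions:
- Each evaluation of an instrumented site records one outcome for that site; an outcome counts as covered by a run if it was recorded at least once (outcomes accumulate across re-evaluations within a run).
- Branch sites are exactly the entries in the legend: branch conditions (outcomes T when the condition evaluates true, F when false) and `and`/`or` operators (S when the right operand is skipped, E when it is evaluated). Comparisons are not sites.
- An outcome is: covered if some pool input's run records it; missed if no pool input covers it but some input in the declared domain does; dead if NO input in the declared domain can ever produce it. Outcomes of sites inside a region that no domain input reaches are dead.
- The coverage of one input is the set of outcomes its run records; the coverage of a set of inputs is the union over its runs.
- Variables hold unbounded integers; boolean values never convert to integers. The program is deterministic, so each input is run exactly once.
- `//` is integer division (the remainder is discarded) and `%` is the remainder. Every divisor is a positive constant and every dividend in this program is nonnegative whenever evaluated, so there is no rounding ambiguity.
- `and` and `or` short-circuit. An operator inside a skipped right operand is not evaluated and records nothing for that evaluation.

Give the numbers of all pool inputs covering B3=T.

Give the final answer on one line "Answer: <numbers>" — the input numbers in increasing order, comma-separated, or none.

input #1 (r=-1, t=2): does not record B3=T
input #2 (r=0, t=8): does not record B3=T
input #3 (r=2, t=3): does not record B3=T
input #4 (r=-2, t=4): does not record B3=T

Answer: none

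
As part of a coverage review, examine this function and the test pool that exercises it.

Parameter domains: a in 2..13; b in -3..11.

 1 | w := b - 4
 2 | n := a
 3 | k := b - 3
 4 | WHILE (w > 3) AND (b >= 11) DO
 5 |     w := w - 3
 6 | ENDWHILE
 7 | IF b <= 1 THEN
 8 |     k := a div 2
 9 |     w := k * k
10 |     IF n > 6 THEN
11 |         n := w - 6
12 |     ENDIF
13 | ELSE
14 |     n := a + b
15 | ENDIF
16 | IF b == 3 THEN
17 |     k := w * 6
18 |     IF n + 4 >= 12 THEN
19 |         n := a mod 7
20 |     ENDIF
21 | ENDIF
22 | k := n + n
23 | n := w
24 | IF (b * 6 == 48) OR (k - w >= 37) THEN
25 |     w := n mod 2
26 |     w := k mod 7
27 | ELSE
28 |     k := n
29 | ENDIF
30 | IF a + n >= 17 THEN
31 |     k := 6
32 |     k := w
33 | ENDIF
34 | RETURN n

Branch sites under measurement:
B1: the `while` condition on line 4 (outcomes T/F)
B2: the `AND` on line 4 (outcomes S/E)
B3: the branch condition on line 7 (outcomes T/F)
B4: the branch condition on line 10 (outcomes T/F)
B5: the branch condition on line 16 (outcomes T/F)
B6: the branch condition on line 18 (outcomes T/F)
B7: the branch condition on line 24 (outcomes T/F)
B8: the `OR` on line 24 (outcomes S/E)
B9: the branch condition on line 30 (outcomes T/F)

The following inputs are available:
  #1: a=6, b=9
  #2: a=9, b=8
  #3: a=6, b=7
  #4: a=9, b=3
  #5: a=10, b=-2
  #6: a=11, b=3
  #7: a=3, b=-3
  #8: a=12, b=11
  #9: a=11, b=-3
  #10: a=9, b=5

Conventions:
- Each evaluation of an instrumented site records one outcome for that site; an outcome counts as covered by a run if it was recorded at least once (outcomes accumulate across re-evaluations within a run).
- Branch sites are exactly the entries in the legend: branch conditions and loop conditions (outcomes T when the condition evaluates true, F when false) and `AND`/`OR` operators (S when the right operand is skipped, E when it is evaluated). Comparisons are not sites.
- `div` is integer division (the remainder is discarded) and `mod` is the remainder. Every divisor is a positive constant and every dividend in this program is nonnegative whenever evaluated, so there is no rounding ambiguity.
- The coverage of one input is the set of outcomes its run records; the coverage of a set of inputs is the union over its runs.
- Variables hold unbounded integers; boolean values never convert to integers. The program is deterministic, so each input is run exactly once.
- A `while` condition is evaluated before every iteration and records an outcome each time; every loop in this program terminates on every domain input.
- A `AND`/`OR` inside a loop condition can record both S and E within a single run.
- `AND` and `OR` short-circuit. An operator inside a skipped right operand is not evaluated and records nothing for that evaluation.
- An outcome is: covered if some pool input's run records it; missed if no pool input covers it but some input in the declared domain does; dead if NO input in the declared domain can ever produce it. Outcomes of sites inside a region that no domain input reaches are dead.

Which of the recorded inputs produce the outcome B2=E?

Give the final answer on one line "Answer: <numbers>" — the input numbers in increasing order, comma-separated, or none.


input #1 (a=6, b=9): records B2=E
input #2 (a=9, b=8): records B2=E
input #3 (a=6, b=7): does not record B2=E
input #4 (a=9, b=3): does not record B2=E
input #5 (a=10, b=-2): does not record B2=E
input #6 (a=11, b=3): does not record B2=E
input #7 (a=3, b=-3): does not record B2=E
input #8 (a=12, b=11): records B2=E
input #9 (a=11, b=-3): does not record B2=E
input #10 (a=9, b=5): does not record B2=E
Answer: 1, 2, 8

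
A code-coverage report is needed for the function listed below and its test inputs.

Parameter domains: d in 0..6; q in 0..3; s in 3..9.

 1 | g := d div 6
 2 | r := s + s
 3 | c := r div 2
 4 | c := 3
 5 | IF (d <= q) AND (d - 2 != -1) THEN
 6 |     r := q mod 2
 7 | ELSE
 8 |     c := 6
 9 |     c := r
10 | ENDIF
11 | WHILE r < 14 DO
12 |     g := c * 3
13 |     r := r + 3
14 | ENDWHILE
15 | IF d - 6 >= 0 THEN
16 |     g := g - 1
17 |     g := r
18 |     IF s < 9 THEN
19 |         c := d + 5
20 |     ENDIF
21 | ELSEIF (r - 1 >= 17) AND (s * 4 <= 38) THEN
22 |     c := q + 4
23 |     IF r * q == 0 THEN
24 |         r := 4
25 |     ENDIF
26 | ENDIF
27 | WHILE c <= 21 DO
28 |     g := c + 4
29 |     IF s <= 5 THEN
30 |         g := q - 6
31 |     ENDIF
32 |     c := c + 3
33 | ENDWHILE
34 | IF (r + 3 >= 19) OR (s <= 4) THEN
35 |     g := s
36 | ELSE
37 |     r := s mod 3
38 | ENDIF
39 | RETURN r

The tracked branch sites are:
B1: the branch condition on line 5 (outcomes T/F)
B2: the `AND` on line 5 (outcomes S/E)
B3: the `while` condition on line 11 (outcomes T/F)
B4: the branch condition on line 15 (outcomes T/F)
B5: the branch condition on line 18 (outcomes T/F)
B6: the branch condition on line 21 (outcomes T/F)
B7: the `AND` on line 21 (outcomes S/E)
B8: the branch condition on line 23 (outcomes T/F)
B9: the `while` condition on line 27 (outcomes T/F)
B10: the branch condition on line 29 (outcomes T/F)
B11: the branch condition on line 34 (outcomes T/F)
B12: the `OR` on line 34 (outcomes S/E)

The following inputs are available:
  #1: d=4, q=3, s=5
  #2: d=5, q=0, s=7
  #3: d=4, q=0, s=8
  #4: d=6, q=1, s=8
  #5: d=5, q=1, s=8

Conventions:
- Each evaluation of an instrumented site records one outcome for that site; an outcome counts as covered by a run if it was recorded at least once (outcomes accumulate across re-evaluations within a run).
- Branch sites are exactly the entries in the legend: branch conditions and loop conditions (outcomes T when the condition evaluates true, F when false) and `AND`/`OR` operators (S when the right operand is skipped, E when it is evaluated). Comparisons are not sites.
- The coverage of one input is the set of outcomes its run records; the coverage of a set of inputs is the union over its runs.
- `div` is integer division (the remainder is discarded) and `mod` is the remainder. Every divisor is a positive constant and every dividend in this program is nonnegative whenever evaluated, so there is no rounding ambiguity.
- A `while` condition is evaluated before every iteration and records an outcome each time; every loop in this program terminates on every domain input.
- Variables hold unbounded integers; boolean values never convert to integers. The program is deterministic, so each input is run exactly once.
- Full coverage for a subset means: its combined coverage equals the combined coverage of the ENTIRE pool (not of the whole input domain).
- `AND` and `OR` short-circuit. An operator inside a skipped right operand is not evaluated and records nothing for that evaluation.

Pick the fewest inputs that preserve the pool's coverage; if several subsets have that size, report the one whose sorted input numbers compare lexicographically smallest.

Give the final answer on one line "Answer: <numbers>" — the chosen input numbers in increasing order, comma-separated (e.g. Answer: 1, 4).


input #1 (d=4, q=3, s=5): events B2->S, B1->F, B3->T, B3->T, B3->F, B4->F, B7->S, B6->F, B9->T, B10->T, B9->T, B10->T, B9->T, B10->T, ...; covers B1=F, B2=S, B3=T, B3=F, B4=F, B6=F, B7=S, B9=T, B9=F, B10=T, B11=T, B12=S
input #2 (d=5, q=0, s=7): events B2->S, B1->F, B3->F, B4->F, B7->S, B6->F, B9->T, B10->F, B9->T, B10->F, B9->T, B10->F, B9->F, B12->E, ...; covers B1=F, B2=S, B3=F, B4=F, B6=F, B7=S, B9=T, B9=F, B10=F, B11=F, B12=E
input #3 (d=4, q=0, s=8): events B2->S, B1->F, B3->F, B4->F, B7->S, B6->F, B9->T, B10->F, B9->T, B10->F, B9->F, B12->S, B11->T; covers B1=F, B2=S, B3=F, B4=F, B6=F, B7=S, B9=T, B9=F, B10=F, B11=T, B12=S
input #4 (d=6, q=1, s=8): events B2->S, B1->F, B3->F, B4->T, B5->T, B9->T, B10->F, B9->T, B10->F, B9->T, B10->F, B9->T, B10->F, B9->F, ...; covers B1=F, B2=S, B3=F, B4=T, B5=T, B9=T, B9=F, B10=F, B11=T, B12=S
input #5 (d=5, q=1, s=8): events B2->S, B1->F, B3->F, B4->F, B7->S, B6->F, B9->T, B10->F, B9->T, B10->F, B9->F, B12->S, B11->T; covers B1=F, B2=S, B3=F, B4=F, B6=F, B7=S, B9=T, B9=F, B10=F, B11=T, B12=S
union over all inputs: B1=F, B2=S, B3=T, B3=F, B4=T, B4=F, B5=T, B6=F, B7=S, B9=T, B9=F, B10=T, B10=F, B11=T, B11=F, B12=S, B12=E (17 outcomes)
no size-1 subset reaches all 17 outcomes (best union: 12/17)
no size-2 subset reaches all 17 outcomes (best union: 15/17)
at size 3, {1, 2, 4} reaches all 17 outcomes; every lexicographically earlier size-3 subset fails
Answer: 1, 2, 4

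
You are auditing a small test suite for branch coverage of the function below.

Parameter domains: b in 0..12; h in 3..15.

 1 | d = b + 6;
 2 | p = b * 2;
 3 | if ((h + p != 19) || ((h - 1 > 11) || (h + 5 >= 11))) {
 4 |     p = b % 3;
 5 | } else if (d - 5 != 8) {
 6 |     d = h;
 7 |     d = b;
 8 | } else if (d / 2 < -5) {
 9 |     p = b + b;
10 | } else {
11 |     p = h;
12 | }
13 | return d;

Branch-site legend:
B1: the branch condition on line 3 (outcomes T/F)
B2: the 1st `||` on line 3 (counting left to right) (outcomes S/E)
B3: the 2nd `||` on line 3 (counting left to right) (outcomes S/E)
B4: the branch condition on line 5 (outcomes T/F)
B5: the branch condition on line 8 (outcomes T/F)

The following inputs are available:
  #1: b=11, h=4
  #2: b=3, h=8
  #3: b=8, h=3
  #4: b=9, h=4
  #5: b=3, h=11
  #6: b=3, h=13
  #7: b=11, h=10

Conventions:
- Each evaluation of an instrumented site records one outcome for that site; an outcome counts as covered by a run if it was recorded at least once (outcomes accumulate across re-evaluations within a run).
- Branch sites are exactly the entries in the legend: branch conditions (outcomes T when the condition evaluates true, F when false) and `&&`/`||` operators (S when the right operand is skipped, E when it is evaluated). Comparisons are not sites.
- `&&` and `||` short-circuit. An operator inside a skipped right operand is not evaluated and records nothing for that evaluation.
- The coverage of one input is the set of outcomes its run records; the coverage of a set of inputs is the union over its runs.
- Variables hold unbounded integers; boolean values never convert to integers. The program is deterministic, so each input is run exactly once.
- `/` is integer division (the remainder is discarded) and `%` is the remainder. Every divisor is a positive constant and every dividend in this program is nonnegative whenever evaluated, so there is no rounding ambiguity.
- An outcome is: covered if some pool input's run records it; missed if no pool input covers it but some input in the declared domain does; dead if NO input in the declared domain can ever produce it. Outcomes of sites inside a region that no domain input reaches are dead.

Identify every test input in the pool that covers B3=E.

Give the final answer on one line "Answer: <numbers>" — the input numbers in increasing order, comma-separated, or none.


input #1 (b=11, h=4): never hits B3=E
input #2 (b=3, h=8): never hits B3=E
input #3 (b=8, h=3): hits B3=E
input #4 (b=9, h=4): never hits B3=E
input #5 (b=3, h=11): never hits B3=E
input #6 (b=3, h=13): never hits B3=E
input #7 (b=11, h=10): never hits B3=E
Answer: 3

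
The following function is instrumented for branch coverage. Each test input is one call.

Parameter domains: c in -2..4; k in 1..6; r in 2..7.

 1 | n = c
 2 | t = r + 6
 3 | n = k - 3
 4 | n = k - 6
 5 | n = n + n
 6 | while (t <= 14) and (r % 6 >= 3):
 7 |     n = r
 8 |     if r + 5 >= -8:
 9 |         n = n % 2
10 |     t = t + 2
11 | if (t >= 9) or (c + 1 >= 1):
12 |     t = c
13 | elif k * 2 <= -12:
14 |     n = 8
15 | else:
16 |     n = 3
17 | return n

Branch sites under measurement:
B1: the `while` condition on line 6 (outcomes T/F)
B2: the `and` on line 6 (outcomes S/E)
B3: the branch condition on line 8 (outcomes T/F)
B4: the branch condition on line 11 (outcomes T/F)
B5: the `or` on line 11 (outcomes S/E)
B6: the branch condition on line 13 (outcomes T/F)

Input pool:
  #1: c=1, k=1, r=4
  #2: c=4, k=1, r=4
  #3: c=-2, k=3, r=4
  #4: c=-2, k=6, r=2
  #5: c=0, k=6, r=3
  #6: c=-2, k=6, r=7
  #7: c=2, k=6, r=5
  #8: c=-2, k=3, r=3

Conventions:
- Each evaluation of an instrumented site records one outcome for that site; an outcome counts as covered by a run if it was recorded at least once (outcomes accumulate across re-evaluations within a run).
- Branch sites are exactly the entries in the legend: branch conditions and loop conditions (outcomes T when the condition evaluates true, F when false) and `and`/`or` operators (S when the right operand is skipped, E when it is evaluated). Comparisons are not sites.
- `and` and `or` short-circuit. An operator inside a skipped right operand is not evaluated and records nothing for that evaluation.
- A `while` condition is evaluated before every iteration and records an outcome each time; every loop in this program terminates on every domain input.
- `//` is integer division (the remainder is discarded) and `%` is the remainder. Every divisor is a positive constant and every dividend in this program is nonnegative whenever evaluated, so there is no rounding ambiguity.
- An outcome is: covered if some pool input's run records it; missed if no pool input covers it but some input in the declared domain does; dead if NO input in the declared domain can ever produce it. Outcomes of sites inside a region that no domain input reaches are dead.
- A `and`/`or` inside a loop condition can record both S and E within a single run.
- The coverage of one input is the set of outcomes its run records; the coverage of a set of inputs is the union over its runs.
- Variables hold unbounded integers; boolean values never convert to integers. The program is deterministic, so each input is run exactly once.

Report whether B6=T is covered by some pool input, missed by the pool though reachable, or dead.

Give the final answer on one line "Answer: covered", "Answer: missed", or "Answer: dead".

no pool input records B6=T
checking all 252 inputs in the declared domain: B6=T is never recorded -> dead

Answer: dead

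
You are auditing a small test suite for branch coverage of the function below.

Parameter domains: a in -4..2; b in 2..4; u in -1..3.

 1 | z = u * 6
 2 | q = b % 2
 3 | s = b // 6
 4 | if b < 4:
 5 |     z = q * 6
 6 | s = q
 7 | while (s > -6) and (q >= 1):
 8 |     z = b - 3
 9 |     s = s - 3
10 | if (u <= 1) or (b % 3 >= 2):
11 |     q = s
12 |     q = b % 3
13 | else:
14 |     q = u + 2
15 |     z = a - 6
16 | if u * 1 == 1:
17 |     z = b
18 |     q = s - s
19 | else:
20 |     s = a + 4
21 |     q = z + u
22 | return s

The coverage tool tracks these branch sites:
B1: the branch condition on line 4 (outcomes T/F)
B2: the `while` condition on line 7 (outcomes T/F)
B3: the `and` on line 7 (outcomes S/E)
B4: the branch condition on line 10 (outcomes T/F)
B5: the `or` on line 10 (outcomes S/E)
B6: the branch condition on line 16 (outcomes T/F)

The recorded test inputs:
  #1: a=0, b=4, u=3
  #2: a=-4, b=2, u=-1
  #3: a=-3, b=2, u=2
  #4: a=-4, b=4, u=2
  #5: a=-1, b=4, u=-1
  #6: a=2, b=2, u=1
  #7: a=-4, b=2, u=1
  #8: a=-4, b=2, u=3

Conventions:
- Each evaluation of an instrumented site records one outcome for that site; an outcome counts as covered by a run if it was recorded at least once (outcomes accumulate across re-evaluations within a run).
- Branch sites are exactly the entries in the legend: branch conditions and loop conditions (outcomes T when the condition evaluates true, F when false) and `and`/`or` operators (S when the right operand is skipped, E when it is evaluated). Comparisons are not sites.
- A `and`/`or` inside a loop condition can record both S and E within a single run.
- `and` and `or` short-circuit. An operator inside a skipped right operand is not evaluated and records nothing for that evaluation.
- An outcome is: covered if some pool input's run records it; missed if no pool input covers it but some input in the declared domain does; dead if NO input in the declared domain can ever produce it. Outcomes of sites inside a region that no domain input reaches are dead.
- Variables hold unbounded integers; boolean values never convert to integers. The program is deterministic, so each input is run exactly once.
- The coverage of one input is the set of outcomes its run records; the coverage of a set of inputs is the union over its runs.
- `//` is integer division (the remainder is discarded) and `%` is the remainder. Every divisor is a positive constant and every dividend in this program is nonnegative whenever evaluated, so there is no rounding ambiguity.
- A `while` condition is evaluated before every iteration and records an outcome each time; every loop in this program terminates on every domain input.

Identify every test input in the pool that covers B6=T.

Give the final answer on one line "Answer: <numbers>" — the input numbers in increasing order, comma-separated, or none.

input #1 (a=0, b=4, u=3): does not record B6=T
input #2 (a=-4, b=2, u=-1): does not record B6=T
input #3 (a=-3, b=2, u=2): does not record B6=T
input #4 (a=-4, b=4, u=2): does not record B6=T
input #5 (a=-1, b=4, u=-1): does not record B6=T
input #6 (a=2, b=2, u=1): records B6=T
input #7 (a=-4, b=2, u=1): records B6=T
input #8 (a=-4, b=2, u=3): does not record B6=T

Answer: 6, 7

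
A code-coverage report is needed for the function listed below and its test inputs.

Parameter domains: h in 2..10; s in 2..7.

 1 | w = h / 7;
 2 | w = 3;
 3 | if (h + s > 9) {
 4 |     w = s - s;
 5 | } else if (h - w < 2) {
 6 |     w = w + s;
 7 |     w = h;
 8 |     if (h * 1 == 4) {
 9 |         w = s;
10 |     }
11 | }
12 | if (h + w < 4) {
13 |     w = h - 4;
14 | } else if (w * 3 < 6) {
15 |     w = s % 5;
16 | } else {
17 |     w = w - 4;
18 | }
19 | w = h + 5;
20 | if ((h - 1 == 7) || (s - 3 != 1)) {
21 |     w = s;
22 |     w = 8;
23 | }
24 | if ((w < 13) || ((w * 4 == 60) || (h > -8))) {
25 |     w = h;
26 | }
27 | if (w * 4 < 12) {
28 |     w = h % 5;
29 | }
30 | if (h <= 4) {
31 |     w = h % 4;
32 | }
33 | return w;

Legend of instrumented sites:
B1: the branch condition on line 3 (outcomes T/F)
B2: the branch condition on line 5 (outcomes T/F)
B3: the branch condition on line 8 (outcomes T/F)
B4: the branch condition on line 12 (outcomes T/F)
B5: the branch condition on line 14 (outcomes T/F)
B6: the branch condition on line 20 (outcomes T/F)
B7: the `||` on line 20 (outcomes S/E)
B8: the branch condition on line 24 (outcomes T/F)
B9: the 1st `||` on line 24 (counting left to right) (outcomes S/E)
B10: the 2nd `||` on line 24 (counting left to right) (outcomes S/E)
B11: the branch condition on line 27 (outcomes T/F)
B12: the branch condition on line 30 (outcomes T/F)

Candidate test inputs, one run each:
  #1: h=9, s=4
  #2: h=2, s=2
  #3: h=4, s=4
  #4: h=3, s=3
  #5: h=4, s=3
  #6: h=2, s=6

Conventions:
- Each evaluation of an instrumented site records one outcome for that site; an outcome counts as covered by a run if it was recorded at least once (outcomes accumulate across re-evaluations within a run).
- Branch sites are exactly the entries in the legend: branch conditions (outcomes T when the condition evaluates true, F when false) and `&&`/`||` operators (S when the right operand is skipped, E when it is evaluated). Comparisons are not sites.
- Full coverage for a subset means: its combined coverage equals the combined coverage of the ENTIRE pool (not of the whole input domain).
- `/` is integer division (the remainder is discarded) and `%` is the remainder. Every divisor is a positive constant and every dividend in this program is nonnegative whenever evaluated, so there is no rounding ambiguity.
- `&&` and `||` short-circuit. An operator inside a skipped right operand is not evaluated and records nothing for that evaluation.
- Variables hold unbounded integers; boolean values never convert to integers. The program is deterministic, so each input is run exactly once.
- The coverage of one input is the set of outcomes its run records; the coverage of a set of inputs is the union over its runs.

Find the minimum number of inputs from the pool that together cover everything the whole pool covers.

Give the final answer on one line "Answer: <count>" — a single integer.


#1 (h=9, s=4) -> covered: B1=T, B4=F, B5=T, B6=F, B7=E, B8=T, B9=E, B10=E, B11=F, B12=F
#2 (h=2, s=2) -> covered: B1=F, B2=T, B3=F, B4=F, B5=F, B6=T, B7=E, B8=T, B9=S, B11=T, B12=T
#3 (h=4, s=4) -> covered: B1=F, B2=T, B3=T, B4=F, B5=F, B6=F, B7=E, B8=T, B9=S, B11=F, B12=T
#4 (h=3, s=3) -> covered: B1=F, B2=T, B3=F, B4=F, B5=F, B6=T, B7=E, B8=T, B9=S, B11=F, B12=T
#5 (h=4, s=3) -> covered: B1=F, B2=T, B3=T, B4=F, B5=F, B6=T, B7=E, B8=T, B9=S, B11=F, B12=T
#6 (h=2, s=6) -> covered: B1=F, B2=T, B3=F, B4=F, B5=F, B6=T, B7=E, B8=T, B9=S, B11=T, B12=T
union over all inputs: B1=T, B1=F, B2=T, B3=T, B3=F, B4=F, B5=T, B5=F, B6=T, B6=F, B7=E, B8=T, B9=S, B9=E, B10=E, B11=T, B11=F, B12=T, B12=F (19 outcomes)
no size-1 subset reaches all 19 outcomes (best union: 11/19)
no size-2 subset reaches all 19 outcomes (best union: 18/19)
at size 3, {1, 2, 3} reaches all 19 outcomes; every lexicographically earlier size-3 subset fails
Answer: 3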